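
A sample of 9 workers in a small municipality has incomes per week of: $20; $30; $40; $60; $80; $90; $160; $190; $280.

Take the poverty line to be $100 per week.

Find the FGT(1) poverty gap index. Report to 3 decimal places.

Incomes under z: $20, $30, $40, $60, $80, $90 (q = 6 of N = 9).
Gap ratios (z−y)/z: (100−20)/100 = 0.8000; (100−30)/100 = 0.7000; (100−40)/100 = 0.6000; (100−60)/100 = 0.4000; (100−80)/100 = 0.2000; (100−90)/100 = 0.1000.
Sum of shortfalls = 2.800000; P₁ averages over all N: 2.800000 / 9 = 0.311.

0.311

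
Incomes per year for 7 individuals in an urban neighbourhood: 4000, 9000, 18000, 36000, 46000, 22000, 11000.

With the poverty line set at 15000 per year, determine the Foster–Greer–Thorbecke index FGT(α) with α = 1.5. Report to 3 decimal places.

Below z: 4000, 9000, 11000 (q = 3 of N = 7).
Shortfall ratios: (15000−4000)/15000 = 0.7333; (15000−9000)/15000 = 0.4000; (15000−11000)/15000 = 0.2667.
Raised to α = 1.5: 0.62799; 0.25298; 0.13771.
Sum = 1.018677; FGT(1.5) = 1.018677 / 7 = 0.146.

0.146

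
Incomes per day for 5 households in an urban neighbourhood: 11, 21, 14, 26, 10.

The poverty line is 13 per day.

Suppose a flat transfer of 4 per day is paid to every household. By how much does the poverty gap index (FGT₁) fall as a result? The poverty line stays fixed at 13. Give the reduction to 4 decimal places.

Before: below the line — 10, 11; poverty gap index (FGT₁) = 0.076923.
After the 4 transfer: below the line — none; poverty gap index (FGT₁) = 0.000000.
Reduction = 0.076923 − 0.000000 = 0.0769.

0.0769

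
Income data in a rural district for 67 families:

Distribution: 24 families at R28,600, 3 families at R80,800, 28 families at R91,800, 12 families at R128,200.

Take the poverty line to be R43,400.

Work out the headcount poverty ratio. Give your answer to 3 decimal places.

0.358

24 of the 67 families have income below R43,400.
H = 24/67 = 0.358.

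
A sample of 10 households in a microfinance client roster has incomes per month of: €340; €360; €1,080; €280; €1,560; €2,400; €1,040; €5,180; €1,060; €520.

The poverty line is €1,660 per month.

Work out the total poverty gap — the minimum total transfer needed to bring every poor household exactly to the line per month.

Below z: €280, €340, €360, €520, €1,040, €1,060, €1,080, €1,560 (q = 8 of N = 10).
Individual gaps: 1660−280 = 1380; 1660−340 = 1320; 1660−360 = 1300; 1660−520 = 1140; 1660−1040 = 620; 1660−1060 = 600; 1660−1080 = 580; 1660−1560 = 100.
Aggregate gap = €7,040.

€7,040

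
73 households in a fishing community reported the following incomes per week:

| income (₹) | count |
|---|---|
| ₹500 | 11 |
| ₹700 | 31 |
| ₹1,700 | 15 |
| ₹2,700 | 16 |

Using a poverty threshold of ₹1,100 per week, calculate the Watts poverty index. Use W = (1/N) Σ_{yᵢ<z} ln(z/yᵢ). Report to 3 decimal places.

0.311

Poor units: 11×₹500, 31×₹700 (q = 42 of N = 73).
Log gaps: ln(1100/500) = 0.7885 (×11); ln(1100/700) = 0.4520 (×31).
W = 22.684570 / 73 = 0.311.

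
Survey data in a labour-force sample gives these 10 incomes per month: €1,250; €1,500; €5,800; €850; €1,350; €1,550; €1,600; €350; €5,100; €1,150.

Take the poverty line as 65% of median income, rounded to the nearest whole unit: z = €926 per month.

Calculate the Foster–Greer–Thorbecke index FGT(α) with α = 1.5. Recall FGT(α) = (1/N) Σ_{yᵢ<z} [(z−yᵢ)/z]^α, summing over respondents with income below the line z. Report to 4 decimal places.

0.0514

Incomes under z: €350, €850 (q = 2 of N = 10).
Relative gaps: (926−350)/926 = 0.6220; (926−850)/926 = 0.0821.
Raised to α = 1.5: 0.49059; 0.02351.
Sum = 0.514101; FGT(1.5) = 0.514101 / 10 = 0.0514.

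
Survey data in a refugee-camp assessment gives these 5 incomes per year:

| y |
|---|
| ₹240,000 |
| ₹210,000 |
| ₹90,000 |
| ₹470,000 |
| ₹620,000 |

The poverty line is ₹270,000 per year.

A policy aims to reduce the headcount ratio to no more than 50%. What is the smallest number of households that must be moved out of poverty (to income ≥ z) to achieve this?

1

Currently q = 3 of N = 5 are below the line (H = 0.600).
A headcount ratio of at most 50% allows at most ⌊0.50 × 5⌋ = 2 poor households.
So at least 3 − 2 = 1 must be lifted.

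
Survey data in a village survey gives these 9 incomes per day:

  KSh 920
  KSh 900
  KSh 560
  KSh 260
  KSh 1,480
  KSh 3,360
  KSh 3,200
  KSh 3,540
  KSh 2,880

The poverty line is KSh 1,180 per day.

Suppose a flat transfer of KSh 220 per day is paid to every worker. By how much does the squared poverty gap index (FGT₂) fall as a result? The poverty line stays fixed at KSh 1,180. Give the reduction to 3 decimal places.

Before: below the line — KSh 260, KSh 560, KSh 900, KSh 920; squared poverty gap index (FGT₂) = 0.10987.
After the KSh 220 transfer: below the line — KSh 480, KSh 780, KSh 1,120, KSh 1,140; squared poverty gap index (FGT₂) = 0.05228.
Reduction = 0.10987 − 0.05228 = 0.058.

0.058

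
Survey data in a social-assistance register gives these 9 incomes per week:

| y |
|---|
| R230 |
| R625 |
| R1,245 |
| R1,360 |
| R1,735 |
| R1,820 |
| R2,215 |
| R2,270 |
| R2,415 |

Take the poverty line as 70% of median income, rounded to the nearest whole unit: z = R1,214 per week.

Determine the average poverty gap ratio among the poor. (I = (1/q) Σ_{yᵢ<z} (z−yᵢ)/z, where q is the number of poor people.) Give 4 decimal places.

Below the line: R230, R625 (q = 2 of N = 9).
Shortfall ratios (z−y)/z: 0.8105, 0.4852; sum = 1.295717.
The income-gap ratio divides by q (the poor only): 1.295717 / 2 = 0.6479.

0.6479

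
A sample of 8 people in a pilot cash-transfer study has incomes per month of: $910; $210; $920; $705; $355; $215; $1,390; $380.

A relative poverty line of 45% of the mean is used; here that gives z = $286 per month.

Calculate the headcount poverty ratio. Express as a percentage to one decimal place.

25.0%

2 of the 8 people have income below $286.
H = 2/8 = 25.0%.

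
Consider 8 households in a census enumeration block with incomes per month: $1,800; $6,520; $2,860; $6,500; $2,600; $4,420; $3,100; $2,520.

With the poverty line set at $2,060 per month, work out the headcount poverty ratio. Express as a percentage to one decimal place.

1 of the 8 households have income below $2,060.
H = 1/8 = 12.5%.

12.5%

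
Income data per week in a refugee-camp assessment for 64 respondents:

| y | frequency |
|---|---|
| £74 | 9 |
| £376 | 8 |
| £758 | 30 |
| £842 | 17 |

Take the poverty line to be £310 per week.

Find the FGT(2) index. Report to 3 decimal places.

Poor units: 9×£74 (q = 9 of N = 64).
Shortfall ratios: (310−74)/310 = 0.7613 (×9).
Squared: 0.5796 (×9).
Sum = 5.216067; P₂ = 5.216067 / 64 = 0.082.

0.082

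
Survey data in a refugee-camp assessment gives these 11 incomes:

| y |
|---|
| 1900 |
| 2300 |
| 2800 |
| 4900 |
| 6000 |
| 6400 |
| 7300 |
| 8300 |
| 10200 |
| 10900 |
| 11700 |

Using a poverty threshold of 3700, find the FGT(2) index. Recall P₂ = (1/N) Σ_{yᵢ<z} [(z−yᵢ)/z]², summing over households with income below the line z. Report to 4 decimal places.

Poor units: 1900, 2300, 2800 (q = 3 of N = 11).
Shortfall ratios: (3700−1900)/3700 = 0.4865; (3700−2300)/3700 = 0.3784; (3700−2800)/3700 = 0.2432.
Squared: 0.2367; 0.1432; 0.0592.
Sum = 0.439007; P₂ = 0.439007 / 11 = 0.0399.

0.0399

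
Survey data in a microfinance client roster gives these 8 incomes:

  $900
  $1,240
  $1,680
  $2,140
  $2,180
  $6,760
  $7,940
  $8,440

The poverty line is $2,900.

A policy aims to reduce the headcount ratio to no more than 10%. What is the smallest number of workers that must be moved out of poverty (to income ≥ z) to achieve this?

Currently q = 5 of N = 8 are below the line (H = 0.625).
A headcount ratio of at most 10% allows at most ⌊0.10 × 8⌋ = 0 poor workers.
So at least 5 − 0 = 5 must be lifted.

5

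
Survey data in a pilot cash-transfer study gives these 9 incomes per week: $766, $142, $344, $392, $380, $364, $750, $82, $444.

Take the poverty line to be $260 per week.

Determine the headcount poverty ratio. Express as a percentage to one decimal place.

22.2%

2 of the 9 families have income below $260.
H = 2/9 = 22.2%.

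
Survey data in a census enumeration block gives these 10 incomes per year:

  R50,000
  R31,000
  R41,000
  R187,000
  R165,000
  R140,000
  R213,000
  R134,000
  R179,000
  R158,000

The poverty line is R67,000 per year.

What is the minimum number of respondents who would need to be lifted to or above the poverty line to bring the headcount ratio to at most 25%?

1

Currently q = 3 of N = 10 are below the line (H = 0.300).
A headcount ratio of at most 25% allows at most ⌊0.25 × 10⌋ = 2 poor respondents.
So at least 3 − 2 = 1 must be lifted.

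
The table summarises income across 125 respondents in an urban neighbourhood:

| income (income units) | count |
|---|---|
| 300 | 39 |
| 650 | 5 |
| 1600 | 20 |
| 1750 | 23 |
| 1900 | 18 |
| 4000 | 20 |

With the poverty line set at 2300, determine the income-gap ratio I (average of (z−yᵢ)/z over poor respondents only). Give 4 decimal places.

0.4973

Below z: 39×300, 5×650, 20×1600, 23×1750, 18×1900 (q = 105 of N = 125).
Shortfall ratios (z−y)/z: 0.8696 (×39), 0.7174 (×5), 0.3043 (×20), 0.2391 (×23), 0.1739 (×18); sum = 52.217391.
I averages over the q = 105 poor units only: 52.217391 / 105 = 0.4973.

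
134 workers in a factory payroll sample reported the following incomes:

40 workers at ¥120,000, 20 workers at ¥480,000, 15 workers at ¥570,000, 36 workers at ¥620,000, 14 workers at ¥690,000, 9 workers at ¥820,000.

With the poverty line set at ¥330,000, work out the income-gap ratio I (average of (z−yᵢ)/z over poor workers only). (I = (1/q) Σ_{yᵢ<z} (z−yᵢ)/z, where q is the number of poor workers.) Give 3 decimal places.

Below z: 40×¥120,000 (q = 40 of N = 134).
Shortfall ratios (z−y)/z: 0.6364 (×40); sum = 25.454545.
The income-gap ratio divides by q (the poor only): 25.454545 / 40 = 0.636.

0.636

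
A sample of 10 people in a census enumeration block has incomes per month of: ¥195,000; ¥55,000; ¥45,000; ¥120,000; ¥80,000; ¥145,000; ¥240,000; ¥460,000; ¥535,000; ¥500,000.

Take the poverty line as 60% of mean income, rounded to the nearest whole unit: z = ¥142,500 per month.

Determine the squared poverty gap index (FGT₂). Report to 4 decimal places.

0.1062

Poor units: ¥45,000, ¥55,000, ¥80,000, ¥120,000 (q = 4 of N = 10).
Relative gaps: (142500−45000)/142500 = 0.6842; (142500−55000)/142500 = 0.6140; (142500−80000)/142500 = 0.4386; (142500−120000)/142500 = 0.1579.
Squared: 0.4681; 0.3770; 0.1924; 0.0249.
Sum = 1.062481; P₂ = 1.062481 / 10 = 0.1062.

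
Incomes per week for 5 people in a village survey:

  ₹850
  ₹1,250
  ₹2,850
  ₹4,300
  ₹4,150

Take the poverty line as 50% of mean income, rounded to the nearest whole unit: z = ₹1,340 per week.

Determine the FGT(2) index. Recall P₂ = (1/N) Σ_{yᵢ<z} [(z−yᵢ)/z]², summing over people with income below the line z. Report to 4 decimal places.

Below the line: ₹850, ₹1,250 (q = 2 of N = 5).
Gap ratios (z−y)/z: (1340−850)/1340 = 0.3657; (1340−1250)/1340 = 0.0672.
Squared: 0.1337; 0.0045.
Sum = 0.138227; P₂ = 0.138227 / 5 = 0.0276.

0.0276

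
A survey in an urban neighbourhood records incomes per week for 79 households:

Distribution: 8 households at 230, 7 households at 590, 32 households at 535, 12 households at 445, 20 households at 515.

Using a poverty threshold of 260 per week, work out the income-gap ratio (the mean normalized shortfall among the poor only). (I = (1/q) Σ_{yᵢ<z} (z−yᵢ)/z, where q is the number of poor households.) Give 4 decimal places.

Incomes under z: 8×230 (q = 8 of N = 79).
Relative gaps: 0.1154 (×8); sum = 0.923077.
The income-gap ratio divides by q (the poor only): 0.923077 / 8 = 0.1154.

0.1154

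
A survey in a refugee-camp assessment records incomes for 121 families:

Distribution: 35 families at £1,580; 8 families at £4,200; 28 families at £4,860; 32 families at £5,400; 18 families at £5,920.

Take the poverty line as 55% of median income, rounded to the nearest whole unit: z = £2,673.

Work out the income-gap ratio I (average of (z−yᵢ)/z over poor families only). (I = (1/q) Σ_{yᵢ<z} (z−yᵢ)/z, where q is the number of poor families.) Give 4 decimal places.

0.4089

Poor units: 35×£1,580 (q = 35 of N = 121).
Shortfall ratios (z−y)/z: 0.4089 (×35); sum = 14.311635.
The income-gap ratio divides by q (the poor only): 14.311635 / 35 = 0.4089.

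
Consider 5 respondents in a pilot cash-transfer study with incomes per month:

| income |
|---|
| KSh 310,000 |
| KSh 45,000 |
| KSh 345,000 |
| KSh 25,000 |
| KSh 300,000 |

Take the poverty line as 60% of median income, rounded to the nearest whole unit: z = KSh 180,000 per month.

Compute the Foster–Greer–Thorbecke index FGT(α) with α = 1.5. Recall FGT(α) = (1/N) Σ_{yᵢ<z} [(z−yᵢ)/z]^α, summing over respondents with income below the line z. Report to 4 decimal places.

Below the line: KSh 25,000, KSh 45,000 (q = 2 of N = 5).
Shortfall ratios: (180000−25000)/180000 = 0.8611; (180000−45000)/180000 = 0.7500.
Raised to α = 1.5: 0.79908; 0.64952.
Sum = 1.448596; FGT(1.5) = 1.448596 / 5 = 0.2897.

0.2897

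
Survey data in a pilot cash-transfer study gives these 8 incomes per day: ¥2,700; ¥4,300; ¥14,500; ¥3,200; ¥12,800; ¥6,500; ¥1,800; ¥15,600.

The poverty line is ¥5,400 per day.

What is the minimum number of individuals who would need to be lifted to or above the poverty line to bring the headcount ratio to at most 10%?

4

4 of the 8 individuals are poor, so H = 4/8 = 0.500.
A headcount ratio of at most 10% allows at most ⌊0.10 × 8⌋ = 0 poor individuals.
So at least 4 − 0 = 4 must be lifted.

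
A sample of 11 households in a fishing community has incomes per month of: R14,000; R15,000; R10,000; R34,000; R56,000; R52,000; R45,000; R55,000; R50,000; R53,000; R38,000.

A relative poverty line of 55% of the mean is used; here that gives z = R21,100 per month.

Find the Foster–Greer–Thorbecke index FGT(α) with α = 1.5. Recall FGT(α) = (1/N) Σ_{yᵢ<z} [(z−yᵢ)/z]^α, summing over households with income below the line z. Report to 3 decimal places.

0.067

Below the line: R10,000, R14,000, R15,000 (q = 3 of N = 11).
Shortfall ratios: (21100−10000)/21100 = 0.5261; (21100−14000)/21100 = 0.3365; (21100−15000)/21100 = 0.2891.
Raised to α = 1.5: 0.38156; 0.19519; 0.15544.
Sum = 0.732194; FGT(1.5) = 0.732194 / 11 = 0.067.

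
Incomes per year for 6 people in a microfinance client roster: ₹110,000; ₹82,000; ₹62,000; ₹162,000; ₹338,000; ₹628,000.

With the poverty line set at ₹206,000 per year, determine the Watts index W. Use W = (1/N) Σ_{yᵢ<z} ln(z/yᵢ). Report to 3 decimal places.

Below z: ₹62,000, ₹82,000, ₹110,000, ₹162,000 (q = 4 of N = 6).
Log gaps: ln(206000/62000) = 1.2007; ln(206000/82000) = 0.9212; ln(206000/110000) = 0.6274; ln(206000/162000) = 0.2403.
W = 2.989574 / 6 = 0.498.

0.498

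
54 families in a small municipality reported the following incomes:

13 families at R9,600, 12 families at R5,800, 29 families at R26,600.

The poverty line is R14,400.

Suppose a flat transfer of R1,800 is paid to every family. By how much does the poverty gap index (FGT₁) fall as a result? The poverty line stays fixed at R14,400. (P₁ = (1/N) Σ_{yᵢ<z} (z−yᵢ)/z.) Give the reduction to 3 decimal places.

0.058

Before: below the line — 12×R5,800, 13×R9,600; poverty gap index (FGT₁) = 0.21296.
After the R1,800 transfer: below the line — 12×R7,600, 13×R11,400; poverty gap index (FGT₁) = 0.15509.
Reduction = 0.21296 − 0.15509 = 0.058.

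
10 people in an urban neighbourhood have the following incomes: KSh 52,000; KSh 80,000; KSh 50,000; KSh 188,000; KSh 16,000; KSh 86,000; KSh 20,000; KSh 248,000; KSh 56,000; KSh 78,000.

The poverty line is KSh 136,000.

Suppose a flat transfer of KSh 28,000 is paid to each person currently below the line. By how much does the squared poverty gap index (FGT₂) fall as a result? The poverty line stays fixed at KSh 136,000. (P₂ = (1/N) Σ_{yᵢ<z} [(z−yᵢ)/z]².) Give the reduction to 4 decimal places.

Before: below the line — KSh 16,000, KSh 20,000, KSh 50,000, KSh 52,000, KSh 56,000, KSh 78,000, KSh 80,000, KSh 86,000; squared poverty gap index (FGT₂) = 0.312003.
After the KSh 28,000 transfer: below the line — KSh 44,000, KSh 48,000, KSh 78,000, KSh 80,000, KSh 84,000, KSh 106,000, KSh 108,000, KSh 114,000; squared poverty gap index (FGT₂) = 0.149113.
Reduction = 0.312003 − 0.149113 = 0.1629.

0.1629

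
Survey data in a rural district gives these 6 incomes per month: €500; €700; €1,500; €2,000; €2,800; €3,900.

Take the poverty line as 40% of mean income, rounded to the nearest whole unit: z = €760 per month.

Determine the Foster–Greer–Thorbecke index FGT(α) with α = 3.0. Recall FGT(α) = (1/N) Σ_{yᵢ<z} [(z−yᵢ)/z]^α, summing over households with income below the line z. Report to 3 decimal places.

0.007

Incomes under z: €500, €700 (q = 2 of N = 6).
Gap ratios (z−y)/z: (760−500)/760 = 0.3421; (760−700)/760 = 0.0789.
Raised to α = 3.0: 0.04004; 0.00049.
Sum = 0.040531; FGT(3.0) = 0.040531 / 6 = 0.007.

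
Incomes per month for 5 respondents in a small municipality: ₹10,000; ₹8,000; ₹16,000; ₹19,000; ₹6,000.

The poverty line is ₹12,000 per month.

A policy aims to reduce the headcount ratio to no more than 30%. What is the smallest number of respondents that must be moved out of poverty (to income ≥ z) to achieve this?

2

3 of the 5 respondents are poor, so H = 3/5 = 0.600.
A headcount ratio of at most 30% allows at most ⌊0.30 × 5⌋ = 1 poor respondents.
So at least 3 − 1 = 2 must be lifted.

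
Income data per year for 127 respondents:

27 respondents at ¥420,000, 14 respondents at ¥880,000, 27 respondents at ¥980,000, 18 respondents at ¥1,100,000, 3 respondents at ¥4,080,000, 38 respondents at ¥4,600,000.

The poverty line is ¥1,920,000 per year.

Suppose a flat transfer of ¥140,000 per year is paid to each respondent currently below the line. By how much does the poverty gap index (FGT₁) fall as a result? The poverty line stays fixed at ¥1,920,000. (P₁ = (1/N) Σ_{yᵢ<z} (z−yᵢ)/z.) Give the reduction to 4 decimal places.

0.0494

Before: below the line — 27×¥420,000, 14×¥880,000, 27×¥980,000, 18×¥1,100,000; poverty gap index (FGT₁) = 0.390420.
After the ¥140,000 transfer: below the line — 27×¥560,000, 14×¥1,020,000, 27×¥1,120,000, 18×¥1,240,000; poverty gap index (FGT₁) = 0.341043.
Reduction = 0.390420 − 0.341043 = 0.0494.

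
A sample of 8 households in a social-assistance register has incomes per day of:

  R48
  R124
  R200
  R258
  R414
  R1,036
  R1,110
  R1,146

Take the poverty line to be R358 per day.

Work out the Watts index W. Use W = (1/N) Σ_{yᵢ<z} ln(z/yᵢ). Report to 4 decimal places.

Poor units: R48, R124, R200, R258 (q = 4 of N = 8).
Log gaps: ln(358/48) = 2.0093; ln(358/124) = 1.0603; ln(358/200) = 0.5822; ln(358/258) = 0.3276.
W = 3.979372 / 8 = 0.4974.

0.4974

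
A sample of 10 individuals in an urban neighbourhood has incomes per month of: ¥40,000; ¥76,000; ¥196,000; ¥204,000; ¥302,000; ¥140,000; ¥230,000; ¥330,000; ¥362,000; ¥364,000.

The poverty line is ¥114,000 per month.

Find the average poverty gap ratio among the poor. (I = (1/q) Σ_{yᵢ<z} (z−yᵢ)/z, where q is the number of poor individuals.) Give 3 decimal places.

0.491

Below the line: ¥40,000, ¥76,000 (q = 2 of N = 10).
Relative gaps: 0.6491, 0.3333; sum = 0.982456.
The income-gap ratio divides by q (the poor only): 0.982456 / 2 = 0.491.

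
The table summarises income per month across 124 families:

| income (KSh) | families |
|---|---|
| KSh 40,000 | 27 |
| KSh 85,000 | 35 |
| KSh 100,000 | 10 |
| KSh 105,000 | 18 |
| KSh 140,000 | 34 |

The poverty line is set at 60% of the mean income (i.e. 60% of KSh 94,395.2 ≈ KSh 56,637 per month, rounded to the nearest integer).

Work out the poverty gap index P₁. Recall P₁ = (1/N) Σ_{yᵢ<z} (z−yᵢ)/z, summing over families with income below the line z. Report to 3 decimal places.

0.064

Below the line: 27×KSh 40,000 (q = 27 of N = 124).
Normalized shortfalls: (56637−40000)/56637 = 0.2937 (×27).
Sum of shortfalls = 7.931193; P₁ averages over all N: 7.931193 / 124 = 0.064.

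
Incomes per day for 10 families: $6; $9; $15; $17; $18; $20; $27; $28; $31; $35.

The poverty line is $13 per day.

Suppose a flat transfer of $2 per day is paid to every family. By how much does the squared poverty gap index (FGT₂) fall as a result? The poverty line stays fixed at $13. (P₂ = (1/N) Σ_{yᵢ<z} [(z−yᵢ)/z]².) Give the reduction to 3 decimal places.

0.021

Before: below the line — $6, $9; squared poverty gap index (FGT₂) = 0.03846.
After the $2 transfer: below the line — $8, $11; squared poverty gap index (FGT₂) = 0.01716.
Reduction = 0.03846 − 0.01716 = 0.021.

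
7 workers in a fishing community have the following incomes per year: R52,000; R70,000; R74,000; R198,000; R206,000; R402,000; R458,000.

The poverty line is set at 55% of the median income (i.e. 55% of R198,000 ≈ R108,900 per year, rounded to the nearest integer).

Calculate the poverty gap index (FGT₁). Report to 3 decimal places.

0.171

Below the line: R52,000, R70,000, R74,000 (q = 3 of N = 7).
Relative gaps: (108900−52000)/108900 = 0.5225; (108900−70000)/108900 = 0.3572; (108900−74000)/108900 = 0.3205.
Σ = 1.200184. Dividing by the full population N = 7 gives P₁ = 0.171.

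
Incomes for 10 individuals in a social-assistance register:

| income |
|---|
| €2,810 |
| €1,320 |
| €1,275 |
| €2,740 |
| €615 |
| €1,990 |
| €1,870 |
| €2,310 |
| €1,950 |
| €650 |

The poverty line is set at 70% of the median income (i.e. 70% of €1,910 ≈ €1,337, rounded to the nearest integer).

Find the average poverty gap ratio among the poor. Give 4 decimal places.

0.2782

Poor units: €615, €650, €1,275, €1,320 (q = 4 of N = 10).
Shortfall ratios (z−y)/z: 0.5400, 0.5138, 0.0464, 0.0127; sum = 1.112939.
The income-gap ratio divides by q (the poor only): 1.112939 / 4 = 0.2782.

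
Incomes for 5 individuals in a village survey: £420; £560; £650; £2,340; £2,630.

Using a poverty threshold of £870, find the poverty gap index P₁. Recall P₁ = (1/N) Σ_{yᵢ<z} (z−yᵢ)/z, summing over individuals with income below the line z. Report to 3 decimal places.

Incomes under z: £420, £560, £650 (q = 3 of N = 5).
Shortfall ratios: (870−420)/870 = 0.5172; (870−560)/870 = 0.3563; (870−650)/870 = 0.2529.
Σ = 1.126437. Dividing by the full population N = 5 gives P₁ = 0.225.

0.225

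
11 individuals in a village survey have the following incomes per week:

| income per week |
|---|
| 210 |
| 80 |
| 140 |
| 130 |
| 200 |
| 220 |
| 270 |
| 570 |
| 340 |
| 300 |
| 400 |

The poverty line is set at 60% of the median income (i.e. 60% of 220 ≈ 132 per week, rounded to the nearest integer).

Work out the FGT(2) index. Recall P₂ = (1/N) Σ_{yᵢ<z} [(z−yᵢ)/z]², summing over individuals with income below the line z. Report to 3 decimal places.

0.014

Incomes under z: 80, 130 (q = 2 of N = 11).
Gap ratios (z−y)/z: (132−80)/132 = 0.3939; (132−130)/132 = 0.0152.
Squared: 0.1552; 0.0002.
Sum = 0.155418; P₂ = 0.155418 / 11 = 0.014.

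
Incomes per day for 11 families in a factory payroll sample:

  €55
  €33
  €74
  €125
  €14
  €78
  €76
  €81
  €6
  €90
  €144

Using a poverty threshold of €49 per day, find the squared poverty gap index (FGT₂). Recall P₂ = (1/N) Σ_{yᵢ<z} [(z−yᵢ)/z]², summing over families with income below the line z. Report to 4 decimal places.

Below z: €6, €14, €33 (q = 3 of N = 11).
Shortfall ratios: (49−6)/49 = 0.8776; (49−14)/49 = 0.7143; (49−33)/49 = 0.3265.
Squared: 0.7701; 0.5102; 0.1066.
Sum = 1.386922; P₂ = 1.386922 / 11 = 0.1261.

0.1261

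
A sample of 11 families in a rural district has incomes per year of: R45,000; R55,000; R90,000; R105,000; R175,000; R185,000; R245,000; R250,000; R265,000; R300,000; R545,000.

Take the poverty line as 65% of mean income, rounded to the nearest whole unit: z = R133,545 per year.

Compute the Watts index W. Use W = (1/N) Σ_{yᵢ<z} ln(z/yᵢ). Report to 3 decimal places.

0.237

Poor units: R45,000, R55,000, R90,000, R105,000 (q = 4 of N = 11).
ln(z/y) terms: ln(133545/45000) = 1.0878; ln(133545/55000) = 0.8871; ln(133545/90000) = 0.3946; ln(133545/105000) = 0.2405.
W = 2.609988 / 11 = 0.237.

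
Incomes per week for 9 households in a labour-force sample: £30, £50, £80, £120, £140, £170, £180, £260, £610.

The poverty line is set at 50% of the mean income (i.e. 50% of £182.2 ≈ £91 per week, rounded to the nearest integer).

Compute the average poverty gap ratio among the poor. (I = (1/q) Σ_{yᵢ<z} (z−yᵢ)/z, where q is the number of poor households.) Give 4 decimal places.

0.4139

Below z: £30, £50, £80 (q = 3 of N = 9).
Shortfall ratios (z−y)/z: 0.6703, 0.4505, 0.1209; sum = 1.241758.
The income-gap ratio divides by q (the poor only): 1.241758 / 3 = 0.4139.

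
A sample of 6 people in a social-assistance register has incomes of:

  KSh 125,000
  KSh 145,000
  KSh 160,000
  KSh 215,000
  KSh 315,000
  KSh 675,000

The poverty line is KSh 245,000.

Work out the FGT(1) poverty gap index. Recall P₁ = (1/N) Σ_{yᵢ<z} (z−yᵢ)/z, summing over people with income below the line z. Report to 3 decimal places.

0.228

Below z: KSh 125,000, KSh 145,000, KSh 160,000, KSh 215,000 (q = 4 of N = 6).
Normalized shortfalls: (245000−125000)/245000 = 0.4898; (245000−145000)/245000 = 0.4082; (245000−160000)/245000 = 0.3469; (245000−215000)/245000 = 0.1224.
Σ = 1.367347. Dividing by the full population N = 6 gives P₁ = 0.228.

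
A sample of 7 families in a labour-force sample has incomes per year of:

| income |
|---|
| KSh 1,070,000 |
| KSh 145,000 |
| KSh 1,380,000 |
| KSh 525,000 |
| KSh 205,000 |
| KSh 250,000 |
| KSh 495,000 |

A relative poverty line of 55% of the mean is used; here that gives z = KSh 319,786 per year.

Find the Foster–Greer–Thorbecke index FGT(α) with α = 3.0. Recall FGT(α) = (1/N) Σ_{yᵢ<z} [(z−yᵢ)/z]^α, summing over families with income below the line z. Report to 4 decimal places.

0.0314

Below z: KSh 145,000, KSh 205,000, KSh 250,000 (q = 3 of N = 7).
Shortfall ratios: (319786−145000)/319786 = 0.5466; (319786−205000)/319786 = 0.3589; (319786−250000)/319786 = 0.2182.
Raised to α = 3.0: 0.16328; 0.04625; 0.01039.
Sum = 0.219923; FGT(3.0) = 0.219923 / 7 = 0.0314.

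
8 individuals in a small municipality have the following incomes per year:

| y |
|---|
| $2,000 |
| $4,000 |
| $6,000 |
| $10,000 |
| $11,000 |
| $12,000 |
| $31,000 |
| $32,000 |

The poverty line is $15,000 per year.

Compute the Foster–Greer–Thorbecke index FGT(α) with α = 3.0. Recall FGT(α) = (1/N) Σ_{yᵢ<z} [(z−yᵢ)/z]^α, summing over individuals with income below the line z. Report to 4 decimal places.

0.1657

Poor units: $2,000, $4,000, $6,000, $10,000, $11,000, $12,000 (q = 6 of N = 8).
Shortfall ratios: (15000−2000)/15000 = 0.8667; (15000−4000)/15000 = 0.7333; (15000−6000)/15000 = 0.6000; (15000−10000)/15000 = 0.3333; (15000−11000)/15000 = 0.2667; (15000−12000)/15000 = 0.2000.
Raised to α = 3.0: 0.65096; 0.39437; 0.21600; 0.03704; 0.01896; 0.00800.
Sum = 1.325333; FGT(3.0) = 1.325333 / 8 = 0.1657.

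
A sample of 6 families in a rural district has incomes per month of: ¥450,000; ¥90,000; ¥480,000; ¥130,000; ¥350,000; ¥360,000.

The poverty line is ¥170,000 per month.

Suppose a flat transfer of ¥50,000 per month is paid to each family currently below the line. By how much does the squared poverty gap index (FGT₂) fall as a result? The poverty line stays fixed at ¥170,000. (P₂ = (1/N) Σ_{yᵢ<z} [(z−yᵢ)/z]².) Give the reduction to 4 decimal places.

Before: below the line — ¥90,000, ¥130,000; squared poverty gap index (FGT₂) = 0.046136.
After the ¥50,000 transfer: below the line — ¥140,000; squared poverty gap index (FGT₂) = 0.005190.
Reduction = 0.046136 − 0.005190 = 0.0409.

0.0409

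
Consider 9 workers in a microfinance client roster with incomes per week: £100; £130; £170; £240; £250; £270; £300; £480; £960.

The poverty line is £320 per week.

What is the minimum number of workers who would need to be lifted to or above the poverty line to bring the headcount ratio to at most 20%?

6

7 of the 9 workers are poor, so H = 7/9 = 0.778.
A headcount ratio of at most 20% allows at most ⌊0.20 × 9⌋ = 1 poor workers.
So at least 7 − 1 = 6 must be lifted.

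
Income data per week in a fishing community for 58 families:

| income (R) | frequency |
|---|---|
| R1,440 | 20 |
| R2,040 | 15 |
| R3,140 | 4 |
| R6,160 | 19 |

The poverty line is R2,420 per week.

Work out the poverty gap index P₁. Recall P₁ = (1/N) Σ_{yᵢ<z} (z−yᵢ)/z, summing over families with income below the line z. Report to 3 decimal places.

0.180

Below z: 20×R1,440, 15×R2,040 (q = 35 of N = 58).
Shortfall ratios: (2420−1440)/2420 = 0.4050 (×20); (2420−2040)/2420 = 0.1570 (×15).
Sum of shortfalls = 10.454545; P₁ averages over all N: 10.454545 / 58 = 0.180.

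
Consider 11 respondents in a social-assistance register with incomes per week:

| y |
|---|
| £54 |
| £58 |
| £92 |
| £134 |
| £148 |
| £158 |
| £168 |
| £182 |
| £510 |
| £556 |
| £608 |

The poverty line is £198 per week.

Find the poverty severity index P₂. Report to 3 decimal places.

0.141

Incomes under z: £54, £58, £92, £134, £148, £158, £168, £182 (q = 8 of N = 11).
Shortfall ratios: (198−54)/198 = 0.7273; (198−58)/198 = 0.7071; (198−92)/198 = 0.5354; (198−134)/198 = 0.3232; (198−148)/198 = 0.2525; (198−158)/198 = 0.2020; (198−168)/198 = 0.1515; (198−182)/198 = 0.0808.
Squared: 0.5289; 0.4999; 0.2866; 0.1045; 0.0638; 0.0408; 0.0230; 0.0065.
Sum = 1.554025; P₂ = 1.554025 / 11 = 0.141.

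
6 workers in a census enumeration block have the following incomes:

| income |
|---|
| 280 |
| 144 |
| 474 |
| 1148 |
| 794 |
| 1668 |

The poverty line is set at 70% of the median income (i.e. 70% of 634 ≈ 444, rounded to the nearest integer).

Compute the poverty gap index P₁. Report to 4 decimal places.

Incomes under z: 144, 280 (q = 2 of N = 6).
Shortfall ratios: (444−144)/444 = 0.6757; (444−280)/444 = 0.3694.
Σ = 1.045045. Dividing by the full population N = 6 gives P₁ = 0.1742.

0.1742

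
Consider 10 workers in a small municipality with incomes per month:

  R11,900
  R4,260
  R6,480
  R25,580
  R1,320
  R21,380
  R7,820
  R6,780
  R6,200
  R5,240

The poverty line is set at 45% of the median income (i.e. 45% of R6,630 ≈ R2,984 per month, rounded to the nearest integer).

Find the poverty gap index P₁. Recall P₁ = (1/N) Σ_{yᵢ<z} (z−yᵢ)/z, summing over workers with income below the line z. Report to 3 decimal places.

0.056

Below z: R1,320 (q = 1 of N = 10).
Gap ratios (z−y)/z: (2984−1320)/2984 = 0.5576.
Sum of shortfalls = 0.557641; P₁ averages over all N: 0.557641 / 10 = 0.056.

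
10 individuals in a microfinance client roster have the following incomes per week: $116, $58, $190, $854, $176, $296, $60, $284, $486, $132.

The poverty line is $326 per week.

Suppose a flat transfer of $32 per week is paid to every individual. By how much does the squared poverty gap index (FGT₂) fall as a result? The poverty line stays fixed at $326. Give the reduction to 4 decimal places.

0.0703

Before: below the line — $58, $60, $116, $132, $176, $190, $284, $296; squared poverty gap index (FGT₂) = 0.252151.
After the $32 transfer: below the line — $90, $92, $148, $164, $208, $222, $316; squared poverty gap index (FGT₂) = 0.181810.
Reduction = 0.252151 − 0.181810 = 0.0703.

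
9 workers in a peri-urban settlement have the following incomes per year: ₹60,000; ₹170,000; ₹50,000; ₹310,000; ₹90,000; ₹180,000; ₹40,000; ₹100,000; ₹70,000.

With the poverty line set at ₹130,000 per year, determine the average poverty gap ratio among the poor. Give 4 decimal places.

0.4744

Below the line: ₹40,000, ₹50,000, ₹60,000, ₹70,000, ₹90,000, ₹100,000 (q = 6 of N = 9).
Relative gaps: 0.6923, 0.6154, 0.5385, 0.4615, 0.3077, 0.2308; sum = 2.846154.
The income-gap ratio divides by q (the poor only): 2.846154 / 6 = 0.4744.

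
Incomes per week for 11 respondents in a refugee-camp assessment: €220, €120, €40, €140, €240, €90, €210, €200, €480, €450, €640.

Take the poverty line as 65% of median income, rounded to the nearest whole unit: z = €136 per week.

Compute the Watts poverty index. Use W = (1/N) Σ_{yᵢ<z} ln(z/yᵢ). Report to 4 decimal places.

0.1602

Poor units: €40, €90, €120 (q = 3 of N = 11).
ln(z/y) terms: ln(136/40) = 1.2238; ln(136/90) = 0.4128; ln(136/120) = 0.1252.
W = 1.761784 / 11 = 0.1602.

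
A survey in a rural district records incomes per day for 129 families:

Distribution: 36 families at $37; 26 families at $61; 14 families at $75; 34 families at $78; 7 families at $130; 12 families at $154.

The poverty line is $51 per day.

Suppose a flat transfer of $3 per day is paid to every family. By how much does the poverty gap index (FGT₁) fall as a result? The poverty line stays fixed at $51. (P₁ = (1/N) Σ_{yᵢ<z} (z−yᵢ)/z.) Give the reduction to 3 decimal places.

0.016

Before: below the line — 36×$37; poverty gap index (FGT₁) = 0.07661.
After the $3 transfer: below the line — 36×$40; poverty gap index (FGT₁) = 0.06019.
Reduction = 0.07661 − 0.06019 = 0.016.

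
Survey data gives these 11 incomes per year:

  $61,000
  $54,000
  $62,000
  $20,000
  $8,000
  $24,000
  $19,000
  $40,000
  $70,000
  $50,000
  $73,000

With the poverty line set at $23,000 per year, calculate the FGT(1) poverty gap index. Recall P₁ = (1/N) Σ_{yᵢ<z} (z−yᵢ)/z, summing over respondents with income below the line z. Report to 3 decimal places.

0.087

Below the line: $8,000, $19,000, $20,000 (q = 3 of N = 11).
Relative gaps: (23000−8000)/23000 = 0.6522; (23000−19000)/23000 = 0.1739; (23000−20000)/23000 = 0.1304.
Sum of shortfalls = 0.956522; P₁ averages over all N: 0.956522 / 11 = 0.087.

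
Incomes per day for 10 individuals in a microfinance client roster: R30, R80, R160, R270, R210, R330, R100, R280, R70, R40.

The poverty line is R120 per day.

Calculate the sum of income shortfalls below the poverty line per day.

R280

Incomes under z: R30, R40, R70, R80, R100 (q = 5 of N = 10).
Individual gaps: 120−30 = 90; 120−40 = 80; 120−70 = 50; 120−80 = 40; 120−100 = 20.
Aggregate gap = R280.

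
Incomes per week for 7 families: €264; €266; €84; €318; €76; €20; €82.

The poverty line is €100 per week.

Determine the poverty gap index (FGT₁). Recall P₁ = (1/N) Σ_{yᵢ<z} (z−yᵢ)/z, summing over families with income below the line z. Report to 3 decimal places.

Poor units: €20, €76, €82, €84 (q = 4 of N = 7).
Shortfall ratios: (100−20)/100 = 0.8000; (100−76)/100 = 0.2400; (100−82)/100 = 0.1800; (100−84)/100 = 0.1600.
Σ = 1.380000. Dividing by the full population N = 7 gives P₁ = 0.197.

0.197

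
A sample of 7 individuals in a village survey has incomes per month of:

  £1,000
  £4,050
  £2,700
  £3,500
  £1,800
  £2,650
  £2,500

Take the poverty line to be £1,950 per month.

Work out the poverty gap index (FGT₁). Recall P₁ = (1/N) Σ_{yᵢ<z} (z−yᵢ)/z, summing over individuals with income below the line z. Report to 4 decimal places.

0.0806

Below the line: £1,000, £1,800 (q = 2 of N = 7).
Shortfall ratios: (1950−1000)/1950 = 0.4872; (1950−1800)/1950 = 0.0769.
Sum of shortfalls = 0.564103; P₁ averages over all N: 0.564103 / 7 = 0.0806.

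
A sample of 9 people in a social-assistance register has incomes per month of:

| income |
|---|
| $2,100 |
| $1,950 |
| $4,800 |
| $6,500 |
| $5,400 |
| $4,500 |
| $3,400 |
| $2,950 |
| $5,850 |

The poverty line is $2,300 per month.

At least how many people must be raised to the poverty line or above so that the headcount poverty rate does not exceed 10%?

2

Currently q = 2 of N = 9 are below the line (H = 0.222).
A headcount ratio of at most 10% allows at most ⌊0.10 × 9⌋ = 0 poor people.
So at least 2 − 0 = 2 must be lifted.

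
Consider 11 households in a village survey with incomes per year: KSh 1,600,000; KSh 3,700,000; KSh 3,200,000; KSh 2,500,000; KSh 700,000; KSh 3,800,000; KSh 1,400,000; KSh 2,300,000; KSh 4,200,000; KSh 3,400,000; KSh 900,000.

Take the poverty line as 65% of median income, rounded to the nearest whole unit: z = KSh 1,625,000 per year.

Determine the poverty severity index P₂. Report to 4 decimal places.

0.0493

Incomes under z: KSh 700,000, KSh 900,000, KSh 1,400,000, KSh 1,600,000 (q = 4 of N = 11).
Relative gaps: (1625000−700000)/1625000 = 0.5692; (1625000−900000)/1625000 = 0.4462; (1625000−1400000)/1625000 = 0.1385; (1625000−1600000)/1625000 = 0.0154.
Squared: 0.3240; 0.1991; 0.0192; 0.0002.
Sum = 0.542485; P₂ = 0.542485 / 11 = 0.0493.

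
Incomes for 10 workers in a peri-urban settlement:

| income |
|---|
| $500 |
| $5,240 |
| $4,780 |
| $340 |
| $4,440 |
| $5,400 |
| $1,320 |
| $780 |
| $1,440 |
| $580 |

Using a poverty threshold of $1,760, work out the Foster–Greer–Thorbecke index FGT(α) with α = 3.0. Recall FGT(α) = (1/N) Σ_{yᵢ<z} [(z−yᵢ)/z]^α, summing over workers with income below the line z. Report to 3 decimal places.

0.139

Below z: $340, $500, $580, $780, $1,320, $1,440 (q = 6 of N = 10).
Shortfall ratios: (1760−340)/1760 = 0.8068; (1760−500)/1760 = 0.7159; (1760−580)/1760 = 0.6705; (1760−780)/1760 = 0.5568; (1760−1320)/1760 = 0.2500; (1760−1440)/1760 = 0.1818.
Raised to α = 3.0: 0.52520; 0.36692; 0.30138; 0.17264; 0.01562; 0.00601.
Sum = 1.387775; FGT(3.0) = 1.387775 / 10 = 0.139.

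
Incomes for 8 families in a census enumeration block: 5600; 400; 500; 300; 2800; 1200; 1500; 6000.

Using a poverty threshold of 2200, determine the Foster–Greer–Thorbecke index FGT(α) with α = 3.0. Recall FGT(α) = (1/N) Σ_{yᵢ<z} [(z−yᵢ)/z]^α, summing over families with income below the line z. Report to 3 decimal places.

0.222

Below the line: 300, 400, 500, 1200, 1500 (q = 5 of N = 8).
Shortfall ratios: (2200−300)/2200 = 0.8636; (2200−400)/2200 = 0.8182; (2200−500)/2200 = 0.7727; (2200−1200)/2200 = 0.4545; (2200−1500)/2200 = 0.3182.
Raised to α = 3.0: 0.64416; 0.54771; 0.46140; 0.09391; 0.03221.
Sum = 1.779395; FGT(3.0) = 1.779395 / 8 = 0.222.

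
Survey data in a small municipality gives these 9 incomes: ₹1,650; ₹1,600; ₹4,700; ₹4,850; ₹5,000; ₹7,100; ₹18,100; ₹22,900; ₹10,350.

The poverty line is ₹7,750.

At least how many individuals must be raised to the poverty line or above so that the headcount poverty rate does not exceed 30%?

4

Currently q = 6 of N = 9 are below the line (H = 0.667).
A headcount ratio of at most 30% allows at most ⌊0.30 × 9⌋ = 2 poor individuals.
So at least 6 − 2 = 4 must be lifted.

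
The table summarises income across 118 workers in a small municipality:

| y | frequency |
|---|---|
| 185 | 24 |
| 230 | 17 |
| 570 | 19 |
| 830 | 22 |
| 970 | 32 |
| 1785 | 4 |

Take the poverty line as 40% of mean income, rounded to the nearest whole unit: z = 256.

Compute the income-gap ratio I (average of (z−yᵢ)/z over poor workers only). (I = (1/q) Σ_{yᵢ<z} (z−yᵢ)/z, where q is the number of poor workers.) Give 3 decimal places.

0.204

Incomes under z: 24×185, 17×230 (q = 41 of N = 118).
Relative gaps: 0.2773 (×24), 0.1016 (×17); sum = 8.382812.
I averages over the q = 41 poor units only: 8.382812 / 41 = 0.204.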